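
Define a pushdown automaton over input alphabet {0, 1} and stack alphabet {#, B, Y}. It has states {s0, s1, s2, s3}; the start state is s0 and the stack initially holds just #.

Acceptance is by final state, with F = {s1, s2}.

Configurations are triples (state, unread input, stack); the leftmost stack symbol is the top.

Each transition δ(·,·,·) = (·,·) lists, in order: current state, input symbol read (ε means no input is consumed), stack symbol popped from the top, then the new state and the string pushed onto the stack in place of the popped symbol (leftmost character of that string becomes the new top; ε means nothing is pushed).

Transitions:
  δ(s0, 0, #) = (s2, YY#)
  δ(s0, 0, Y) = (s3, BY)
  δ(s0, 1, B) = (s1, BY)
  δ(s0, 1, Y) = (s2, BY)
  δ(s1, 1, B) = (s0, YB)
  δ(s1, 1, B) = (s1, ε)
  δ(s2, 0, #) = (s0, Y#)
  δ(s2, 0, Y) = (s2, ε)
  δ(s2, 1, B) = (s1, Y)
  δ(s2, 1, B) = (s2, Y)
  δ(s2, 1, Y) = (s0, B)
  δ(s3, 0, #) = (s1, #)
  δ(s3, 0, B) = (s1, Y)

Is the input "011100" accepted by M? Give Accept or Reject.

One accepting computation: (s0, 011100, #) ⊢ (s2, 11100, YY#) ⊢ (s0, 1100, BY#) ⊢ (s1, 100, BYY#) ⊢ (s0, 00, YBYY#) ⊢ (s3, 0, BYBYY#) ⊢ (s1, ε, YYBYY#)
All input consumed and state s1 ∈ F.

Accept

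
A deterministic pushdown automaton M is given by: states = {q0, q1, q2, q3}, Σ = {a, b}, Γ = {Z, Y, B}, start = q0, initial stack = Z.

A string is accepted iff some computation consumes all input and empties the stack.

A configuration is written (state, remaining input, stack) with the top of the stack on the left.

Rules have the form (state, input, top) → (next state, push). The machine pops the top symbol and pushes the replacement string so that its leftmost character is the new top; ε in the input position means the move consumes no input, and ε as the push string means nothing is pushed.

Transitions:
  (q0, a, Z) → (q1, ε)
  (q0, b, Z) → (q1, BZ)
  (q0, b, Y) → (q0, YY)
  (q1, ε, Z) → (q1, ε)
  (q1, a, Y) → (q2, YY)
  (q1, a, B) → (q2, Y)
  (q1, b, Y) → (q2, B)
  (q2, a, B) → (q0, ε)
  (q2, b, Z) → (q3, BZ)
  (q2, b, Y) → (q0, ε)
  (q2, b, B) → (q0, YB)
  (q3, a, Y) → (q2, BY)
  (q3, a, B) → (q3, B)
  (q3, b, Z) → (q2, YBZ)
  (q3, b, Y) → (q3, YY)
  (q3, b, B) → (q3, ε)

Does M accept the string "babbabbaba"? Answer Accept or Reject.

(q0, babbabbaba, Z) ⊢ (q1, abbabbaba, BZ) ⊢ (q2, bbabbaba, YZ) ⊢ (q0, babbaba, Z) ⊢ (q1, abbaba, BZ) ⊢ (q2, bbaba, YZ) ⊢ (q0, baba, Z) ⊢ (q1, aba, BZ) ⊢ (q2, ba, YZ) ⊢ (q0, a, Z) ⊢ (q1, ε, ε)
All input consumed and the stack is empty.

Accept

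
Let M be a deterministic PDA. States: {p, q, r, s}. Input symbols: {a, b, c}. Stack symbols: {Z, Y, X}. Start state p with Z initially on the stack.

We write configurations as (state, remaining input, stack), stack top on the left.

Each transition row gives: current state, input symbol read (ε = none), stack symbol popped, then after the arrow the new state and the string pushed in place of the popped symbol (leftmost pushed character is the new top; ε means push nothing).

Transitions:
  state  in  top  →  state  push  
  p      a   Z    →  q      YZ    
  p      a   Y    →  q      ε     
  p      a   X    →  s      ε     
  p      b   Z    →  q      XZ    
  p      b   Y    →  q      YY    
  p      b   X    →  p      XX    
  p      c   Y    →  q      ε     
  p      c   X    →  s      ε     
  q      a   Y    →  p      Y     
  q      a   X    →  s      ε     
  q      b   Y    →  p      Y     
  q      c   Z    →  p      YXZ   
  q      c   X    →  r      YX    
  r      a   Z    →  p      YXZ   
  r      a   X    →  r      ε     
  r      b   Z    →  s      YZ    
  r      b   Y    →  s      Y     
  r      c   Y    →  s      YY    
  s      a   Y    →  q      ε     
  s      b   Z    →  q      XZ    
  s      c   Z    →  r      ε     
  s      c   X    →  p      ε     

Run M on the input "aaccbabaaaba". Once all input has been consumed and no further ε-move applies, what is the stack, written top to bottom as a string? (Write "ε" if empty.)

YYYXZ

(p, aaccbabaaaba, Z)
  read a, top Z: go to q, push YZ → (q, accbabaaaba, YZ)
  read a, top Y: go to p, push Y → (p, ccbabaaaba, YZ)
  read c, top Y: go to q, push ε → (q, cbabaaaba, Z)
  read c, top Z: go to p, push YXZ → (p, babaaaba, YXZ)
  read b, top Y: go to q, push YY → (q, abaaaba, YYXZ)
  read a, top Y: go to p, push Y → (p, baaaba, YYXZ)
  read b, top Y: go to q, push YY → (q, aaaba, YYYXZ)
  read a, top Y: go to p, push Y → (p, aaba, YYYXZ)
  read a, top Y: go to q, push ε → (q, aba, YYXZ)
  read a, top Y: go to p, push Y → (p, ba, YYXZ)
  read b, top Y: go to q, push YY → (q, a, YYYXZ)
  read a, top Y: go to p, push Y → (p, ε, YYYXZ)
All input consumed in state p with stack YYYXZ.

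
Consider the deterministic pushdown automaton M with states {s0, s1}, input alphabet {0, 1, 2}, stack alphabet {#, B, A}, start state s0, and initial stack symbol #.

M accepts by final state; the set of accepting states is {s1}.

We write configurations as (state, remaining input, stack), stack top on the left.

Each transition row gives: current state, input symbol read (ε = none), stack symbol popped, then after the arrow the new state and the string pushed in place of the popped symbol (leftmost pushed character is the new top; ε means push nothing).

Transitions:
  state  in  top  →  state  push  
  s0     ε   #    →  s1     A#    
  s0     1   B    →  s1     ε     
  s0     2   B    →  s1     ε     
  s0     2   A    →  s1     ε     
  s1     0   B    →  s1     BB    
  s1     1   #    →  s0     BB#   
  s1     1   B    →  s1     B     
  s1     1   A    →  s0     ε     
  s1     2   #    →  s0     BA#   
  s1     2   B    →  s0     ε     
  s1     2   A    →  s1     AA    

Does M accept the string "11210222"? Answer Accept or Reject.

(s0, 11210222, #)
  ε-move, top #: go to s1, push A# → (s1, 11210222, A#)
  read 1, top A: go to s0, push ε → (s0, 1210222, #)
  ε-move, top #: go to s1, push A# → (s1, 1210222, A#)
  read 1, top A: go to s0, push ε → (s0, 210222, #)
  ε-move, top #: go to s1, push A# → (s1, 210222, A#)
  read 2, top A: go to s1, push AA → (s1, 10222, AA#)
  read 1, top A: go to s0, push ε → (s0, 0222, A#)
No transition applies at (s0, 0222, A#); input not fully consumed.

Reject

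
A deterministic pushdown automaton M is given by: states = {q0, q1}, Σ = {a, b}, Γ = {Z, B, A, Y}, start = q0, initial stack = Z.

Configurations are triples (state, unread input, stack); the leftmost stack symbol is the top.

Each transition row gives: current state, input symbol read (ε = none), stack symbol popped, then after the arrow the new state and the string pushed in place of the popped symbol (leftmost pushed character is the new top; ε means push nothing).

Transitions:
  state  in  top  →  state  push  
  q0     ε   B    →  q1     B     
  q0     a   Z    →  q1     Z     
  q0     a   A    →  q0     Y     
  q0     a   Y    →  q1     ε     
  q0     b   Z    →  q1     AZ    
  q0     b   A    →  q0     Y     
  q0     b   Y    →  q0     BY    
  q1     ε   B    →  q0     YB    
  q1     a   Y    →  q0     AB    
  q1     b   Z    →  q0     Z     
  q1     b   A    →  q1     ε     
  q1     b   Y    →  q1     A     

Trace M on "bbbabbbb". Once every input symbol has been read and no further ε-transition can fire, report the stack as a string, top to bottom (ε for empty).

(q0, bbbabbbb, Z)
  read b, top Z: go to q1, push AZ → (q1, bbabbbb, AZ)
  read b, top A: go to q1, push ε → (q1, babbbb, Z)
  read b, top Z: go to q0, push Z → (q0, abbbb, Z)
  read a, top Z: go to q1, push Z → (q1, bbbb, Z)
  read b, top Z: go to q0, push Z → (q0, bbb, Z)
  read b, top Z: go to q1, push AZ → (q1, bb, AZ)
  read b, top A: go to q1, push ε → (q1, b, Z)
  read b, top Z: go to q0, push Z → (q0, ε, Z)
All input consumed in state q0 with stack Z.

Z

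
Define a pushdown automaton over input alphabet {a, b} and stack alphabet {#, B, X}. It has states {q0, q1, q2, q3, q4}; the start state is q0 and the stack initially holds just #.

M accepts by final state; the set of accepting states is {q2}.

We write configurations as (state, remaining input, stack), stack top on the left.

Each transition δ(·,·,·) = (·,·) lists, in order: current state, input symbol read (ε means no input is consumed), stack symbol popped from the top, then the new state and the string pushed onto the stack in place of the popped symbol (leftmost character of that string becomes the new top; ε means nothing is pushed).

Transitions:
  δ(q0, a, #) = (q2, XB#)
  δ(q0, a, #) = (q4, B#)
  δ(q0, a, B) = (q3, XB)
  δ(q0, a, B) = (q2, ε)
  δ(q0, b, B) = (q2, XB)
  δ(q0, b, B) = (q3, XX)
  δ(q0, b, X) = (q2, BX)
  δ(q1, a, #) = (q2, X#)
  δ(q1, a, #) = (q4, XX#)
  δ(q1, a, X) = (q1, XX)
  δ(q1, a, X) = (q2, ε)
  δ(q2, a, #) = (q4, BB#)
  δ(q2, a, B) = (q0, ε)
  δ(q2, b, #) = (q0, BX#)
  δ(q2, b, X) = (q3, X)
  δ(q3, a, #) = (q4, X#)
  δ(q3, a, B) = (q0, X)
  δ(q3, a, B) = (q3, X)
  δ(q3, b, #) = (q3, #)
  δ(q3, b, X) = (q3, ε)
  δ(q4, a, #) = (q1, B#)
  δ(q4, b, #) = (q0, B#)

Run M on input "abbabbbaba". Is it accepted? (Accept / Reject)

No computation consumes all input and reaches a final state.

Reject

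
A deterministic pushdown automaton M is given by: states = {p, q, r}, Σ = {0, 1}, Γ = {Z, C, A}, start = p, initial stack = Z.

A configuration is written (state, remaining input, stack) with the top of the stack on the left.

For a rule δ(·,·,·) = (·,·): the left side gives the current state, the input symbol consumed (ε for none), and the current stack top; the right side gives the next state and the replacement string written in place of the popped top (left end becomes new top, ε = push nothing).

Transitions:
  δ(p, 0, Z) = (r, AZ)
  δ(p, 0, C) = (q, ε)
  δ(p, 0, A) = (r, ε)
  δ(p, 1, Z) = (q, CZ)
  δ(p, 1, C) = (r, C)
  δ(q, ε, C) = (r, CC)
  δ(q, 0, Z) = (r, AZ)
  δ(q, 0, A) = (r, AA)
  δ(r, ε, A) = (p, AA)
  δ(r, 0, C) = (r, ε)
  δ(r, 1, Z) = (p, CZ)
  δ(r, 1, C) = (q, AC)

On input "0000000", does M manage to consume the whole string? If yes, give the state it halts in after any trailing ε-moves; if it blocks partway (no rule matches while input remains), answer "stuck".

p

(p, 0000000, Z) ⊢ (r, 000000, AZ) ⊢ (p, 000000, AAZ) ⊢ (r, 00000, AZ) ⊢ (p, 00000, AAZ) ⊢ (r, 0000, AZ) ⊢ (p, 0000, AAZ) ⊢ (r, 000, AZ) ⊢ (p, 000, AAZ) ⊢ (r, 00, AZ) ⊢ (p, 00, AAZ) ⊢ (r, 0, AZ) ⊢ (p, 0, AAZ) ⊢ (r, ε, AZ) ⊢ (p, ε, AAZ)
All input consumed; M is in state p.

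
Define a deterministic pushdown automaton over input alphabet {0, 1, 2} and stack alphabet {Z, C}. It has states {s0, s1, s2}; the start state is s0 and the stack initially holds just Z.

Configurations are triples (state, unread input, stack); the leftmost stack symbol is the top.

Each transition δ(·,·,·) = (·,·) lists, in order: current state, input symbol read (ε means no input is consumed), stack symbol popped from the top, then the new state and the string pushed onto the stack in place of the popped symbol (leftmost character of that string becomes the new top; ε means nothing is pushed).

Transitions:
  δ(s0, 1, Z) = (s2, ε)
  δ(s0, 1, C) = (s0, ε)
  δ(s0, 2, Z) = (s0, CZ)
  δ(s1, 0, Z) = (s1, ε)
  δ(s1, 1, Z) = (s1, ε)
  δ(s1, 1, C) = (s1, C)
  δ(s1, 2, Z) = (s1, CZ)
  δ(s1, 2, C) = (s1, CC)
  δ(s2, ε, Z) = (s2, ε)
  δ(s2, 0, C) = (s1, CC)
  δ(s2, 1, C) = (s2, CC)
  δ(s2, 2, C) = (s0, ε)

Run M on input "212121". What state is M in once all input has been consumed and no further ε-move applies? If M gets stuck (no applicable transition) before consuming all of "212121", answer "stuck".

s0

(s0, 212121, Z) ⊢ (s0, 12121, CZ) ⊢ (s0, 2121, Z) ⊢ (s0, 121, CZ) ⊢ (s0, 21, Z) ⊢ (s0, 1, CZ) ⊢ (s0, ε, Z)
All input consumed; M is in state s0.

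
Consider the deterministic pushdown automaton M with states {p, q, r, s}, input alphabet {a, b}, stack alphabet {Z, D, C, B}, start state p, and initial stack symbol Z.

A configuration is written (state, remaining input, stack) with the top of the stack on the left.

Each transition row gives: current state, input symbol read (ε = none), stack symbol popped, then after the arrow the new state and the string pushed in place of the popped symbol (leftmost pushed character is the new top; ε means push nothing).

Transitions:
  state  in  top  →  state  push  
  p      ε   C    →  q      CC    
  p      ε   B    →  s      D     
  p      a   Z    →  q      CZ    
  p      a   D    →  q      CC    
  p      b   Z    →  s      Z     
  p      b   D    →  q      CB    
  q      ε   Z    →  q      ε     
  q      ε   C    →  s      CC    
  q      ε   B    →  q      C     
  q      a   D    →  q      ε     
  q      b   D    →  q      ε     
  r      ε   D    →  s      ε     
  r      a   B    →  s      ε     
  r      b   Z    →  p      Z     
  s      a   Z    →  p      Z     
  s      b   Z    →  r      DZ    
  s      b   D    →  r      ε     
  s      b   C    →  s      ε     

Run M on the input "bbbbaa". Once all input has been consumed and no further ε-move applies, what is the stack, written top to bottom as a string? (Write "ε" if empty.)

CCZ

(p, bbbbaa, Z) ⊢ (s, bbbaa, Z) ⊢ (r, bbaa, DZ) ⊢ (s, bbaa, Z) ⊢ (r, baa, DZ) ⊢ (s, baa, Z) ⊢ (r, aa, DZ) ⊢ (s, aa, Z) ⊢ (p, a, Z) ⊢ (q, ε, CZ) ⊢ (s, ε, CCZ)
All input consumed in state s with stack CCZ.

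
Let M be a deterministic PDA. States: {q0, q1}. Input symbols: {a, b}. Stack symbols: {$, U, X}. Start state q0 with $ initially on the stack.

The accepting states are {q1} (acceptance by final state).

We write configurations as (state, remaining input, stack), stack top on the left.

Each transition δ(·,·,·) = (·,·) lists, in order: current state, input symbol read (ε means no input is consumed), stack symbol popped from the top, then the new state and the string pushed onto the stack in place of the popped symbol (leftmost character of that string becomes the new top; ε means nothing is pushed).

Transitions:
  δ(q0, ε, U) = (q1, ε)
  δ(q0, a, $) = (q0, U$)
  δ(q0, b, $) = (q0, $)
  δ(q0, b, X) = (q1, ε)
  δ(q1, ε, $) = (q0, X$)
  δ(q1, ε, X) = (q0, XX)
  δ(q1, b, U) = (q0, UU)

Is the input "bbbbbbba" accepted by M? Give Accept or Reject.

(q0, bbbbbbba, $) ⊢ (q0, bbbbbba, $) ⊢ (q0, bbbbba, $) ⊢ (q0, bbbba, $) ⊢ (q0, bbba, $) ⊢ (q0, bba, $) ⊢ (q0, ba, $) ⊢ (q0, a, $) ⊢ (q0, ε, U$) ⊢ (q1, ε, $)
All input consumed; state q1 ∈ F.

Accept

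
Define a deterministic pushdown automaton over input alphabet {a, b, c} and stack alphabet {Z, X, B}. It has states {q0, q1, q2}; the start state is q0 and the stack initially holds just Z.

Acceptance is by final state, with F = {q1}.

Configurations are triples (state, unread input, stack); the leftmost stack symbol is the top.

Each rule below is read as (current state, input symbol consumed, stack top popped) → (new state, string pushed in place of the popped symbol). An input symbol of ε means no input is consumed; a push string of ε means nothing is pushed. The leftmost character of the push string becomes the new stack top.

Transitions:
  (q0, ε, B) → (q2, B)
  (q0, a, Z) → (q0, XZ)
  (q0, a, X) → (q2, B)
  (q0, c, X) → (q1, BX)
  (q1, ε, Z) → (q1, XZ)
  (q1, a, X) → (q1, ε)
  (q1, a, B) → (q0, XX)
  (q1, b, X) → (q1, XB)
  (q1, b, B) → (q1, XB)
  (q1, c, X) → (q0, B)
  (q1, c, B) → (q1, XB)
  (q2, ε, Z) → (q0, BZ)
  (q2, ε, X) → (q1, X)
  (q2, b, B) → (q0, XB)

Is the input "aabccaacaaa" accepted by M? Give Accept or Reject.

(q0, aabccaacaaa, Z) ⊢ (q0, abccaacaaa, XZ) ⊢ (q2, bccaacaaa, BZ) ⊢ (q0, ccaacaaa, XBZ) ⊢ (q1, caacaaa, BXBZ) ⊢ (q1, aacaaa, XBXBZ) ⊢ (q1, acaaa, BXBZ) ⊢ (q0, caaa, XXXBZ) ⊢ (q1, aaa, BXXXBZ) ⊢ (q0, aa, XXXXXBZ) ⊢ (q2, a, BXXXXBZ)
No transition applies at (q2, a, BXXXXBZ); input not fully consumed.

Reject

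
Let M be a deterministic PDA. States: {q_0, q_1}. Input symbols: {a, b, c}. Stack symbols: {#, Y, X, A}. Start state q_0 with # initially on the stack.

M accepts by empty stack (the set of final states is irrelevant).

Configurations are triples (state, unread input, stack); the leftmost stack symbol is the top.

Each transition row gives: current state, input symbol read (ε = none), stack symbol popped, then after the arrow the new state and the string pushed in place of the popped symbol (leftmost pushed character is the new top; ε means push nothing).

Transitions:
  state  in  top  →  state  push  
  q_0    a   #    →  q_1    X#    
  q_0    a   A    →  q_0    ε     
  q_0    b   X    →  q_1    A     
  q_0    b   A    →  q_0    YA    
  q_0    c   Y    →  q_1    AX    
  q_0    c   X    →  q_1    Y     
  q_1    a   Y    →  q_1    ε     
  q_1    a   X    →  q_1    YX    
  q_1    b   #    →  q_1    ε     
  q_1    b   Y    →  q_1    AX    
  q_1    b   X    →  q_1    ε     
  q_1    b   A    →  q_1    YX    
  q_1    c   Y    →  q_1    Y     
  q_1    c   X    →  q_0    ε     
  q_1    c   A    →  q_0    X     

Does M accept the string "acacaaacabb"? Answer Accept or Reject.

Accept

(q_0, acacaaacabb, #)
  read a, top #: go to q_1, push X# → (q_1, cacaaacabb, X#)
  read c, top X: go to q_0, push ε → (q_0, acaaacabb, #)
  read a, top #: go to q_1, push X# → (q_1, caaacabb, X#)
  read c, top X: go to q_0, push ε → (q_0, aaacabb, #)
  read a, top #: go to q_1, push X# → (q_1, aacabb, X#)
  read a, top X: go to q_1, push YX → (q_1, acabb, YX#)
  read a, top Y: go to q_1, push ε → (q_1, cabb, X#)
  read c, top X: go to q_0, push ε → (q_0, abb, #)
  read a, top #: go to q_1, push X# → (q_1, bb, X#)
  read b, top X: go to q_1, push ε → (q_1, b, #)
  read b, top #: go to q_1, push ε → (q_1, ε, ε)
All input consumed and the stack is empty.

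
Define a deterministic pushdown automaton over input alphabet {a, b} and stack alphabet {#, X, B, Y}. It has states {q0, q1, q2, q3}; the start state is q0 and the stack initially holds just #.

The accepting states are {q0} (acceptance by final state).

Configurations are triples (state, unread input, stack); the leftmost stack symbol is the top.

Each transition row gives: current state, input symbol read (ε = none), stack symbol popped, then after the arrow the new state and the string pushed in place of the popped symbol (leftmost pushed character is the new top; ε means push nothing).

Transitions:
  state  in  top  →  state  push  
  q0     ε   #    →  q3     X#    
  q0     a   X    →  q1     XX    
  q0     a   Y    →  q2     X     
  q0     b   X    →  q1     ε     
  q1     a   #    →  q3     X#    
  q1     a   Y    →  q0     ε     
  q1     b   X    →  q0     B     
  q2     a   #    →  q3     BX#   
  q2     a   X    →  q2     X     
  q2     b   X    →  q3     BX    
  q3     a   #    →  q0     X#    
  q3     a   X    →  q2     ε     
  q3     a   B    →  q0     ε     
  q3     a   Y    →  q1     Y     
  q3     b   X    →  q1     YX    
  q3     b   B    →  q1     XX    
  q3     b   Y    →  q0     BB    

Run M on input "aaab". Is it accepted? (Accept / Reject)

Reject

(q0, aaab, #) ⊢ (q3, aaab, X#) ⊢ (q2, aab, #) ⊢ (q3, ab, BX#) ⊢ (q0, b, X#) ⊢ (q1, ε, #)
All input consumed; state q1 ∉ F and no further ε-move applies.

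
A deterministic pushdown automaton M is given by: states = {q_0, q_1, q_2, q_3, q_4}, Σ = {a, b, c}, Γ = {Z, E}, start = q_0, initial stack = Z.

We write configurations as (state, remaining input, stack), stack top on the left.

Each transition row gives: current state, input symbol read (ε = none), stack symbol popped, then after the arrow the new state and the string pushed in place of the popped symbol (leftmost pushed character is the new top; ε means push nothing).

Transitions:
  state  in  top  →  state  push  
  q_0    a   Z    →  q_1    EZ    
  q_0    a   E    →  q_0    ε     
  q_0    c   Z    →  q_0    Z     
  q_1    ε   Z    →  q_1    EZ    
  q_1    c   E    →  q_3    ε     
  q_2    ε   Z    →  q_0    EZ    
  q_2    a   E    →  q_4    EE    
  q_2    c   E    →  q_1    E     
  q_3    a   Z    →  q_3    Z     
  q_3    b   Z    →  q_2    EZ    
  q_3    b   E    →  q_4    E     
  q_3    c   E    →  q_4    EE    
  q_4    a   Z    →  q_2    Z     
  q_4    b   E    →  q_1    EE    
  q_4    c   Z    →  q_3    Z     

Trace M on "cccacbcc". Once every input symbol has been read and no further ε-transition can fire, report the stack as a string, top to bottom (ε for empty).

Z

(q_0, cccacbcc, Z)
  read c, top Z: go to q_0, push Z → (q_0, ccacbcc, Z)
  read c, top Z: go to q_0, push Z → (q_0, cacbcc, Z)
  read c, top Z: go to q_0, push Z → (q_0, acbcc, Z)
  read a, top Z: go to q_1, push EZ → (q_1, cbcc, EZ)
  read c, top E: go to q_3, push ε → (q_3, bcc, Z)
  read b, top Z: go to q_2, push EZ → (q_2, cc, EZ)
  read c, top E: go to q_1, push E → (q_1, c, EZ)
  read c, top E: go to q_3, push ε → (q_3, ε, Z)
All input consumed in state q_3 with stack Z.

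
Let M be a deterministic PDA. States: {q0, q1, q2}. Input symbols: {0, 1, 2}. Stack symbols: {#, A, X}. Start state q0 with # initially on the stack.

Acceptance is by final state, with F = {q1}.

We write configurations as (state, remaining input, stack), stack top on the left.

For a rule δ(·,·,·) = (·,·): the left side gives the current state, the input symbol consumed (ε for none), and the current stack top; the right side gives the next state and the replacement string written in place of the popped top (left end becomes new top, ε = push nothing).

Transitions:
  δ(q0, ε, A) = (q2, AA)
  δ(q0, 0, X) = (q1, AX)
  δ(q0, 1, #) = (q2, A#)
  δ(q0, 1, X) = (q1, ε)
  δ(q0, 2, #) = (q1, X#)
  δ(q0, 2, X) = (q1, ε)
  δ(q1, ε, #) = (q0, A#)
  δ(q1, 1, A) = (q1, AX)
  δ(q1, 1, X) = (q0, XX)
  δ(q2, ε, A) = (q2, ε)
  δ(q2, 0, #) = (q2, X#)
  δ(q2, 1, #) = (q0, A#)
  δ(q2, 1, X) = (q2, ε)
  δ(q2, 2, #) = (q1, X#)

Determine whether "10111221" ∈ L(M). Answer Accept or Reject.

Reject

(q0, 10111221, #) ⊢ (q2, 0111221, A#) ⊢ (q2, 0111221, #) ⊢ (q2, 111221, X#) ⊢ (q2, 11221, #) ⊢ (q0, 1221, A#) ⊢ (q2, 1221, AA#) ⊢ (q2, 1221, A#) ⊢ (q2, 1221, #) ⊢ (q0, 221, A#) ⊢ (q2, 221, AA#) ⊢ (q2, 221, A#) ⊢ (q2, 221, #) ⊢ (q1, 21, X#)
No transition applies at (q1, 21, X#); input not fully consumed.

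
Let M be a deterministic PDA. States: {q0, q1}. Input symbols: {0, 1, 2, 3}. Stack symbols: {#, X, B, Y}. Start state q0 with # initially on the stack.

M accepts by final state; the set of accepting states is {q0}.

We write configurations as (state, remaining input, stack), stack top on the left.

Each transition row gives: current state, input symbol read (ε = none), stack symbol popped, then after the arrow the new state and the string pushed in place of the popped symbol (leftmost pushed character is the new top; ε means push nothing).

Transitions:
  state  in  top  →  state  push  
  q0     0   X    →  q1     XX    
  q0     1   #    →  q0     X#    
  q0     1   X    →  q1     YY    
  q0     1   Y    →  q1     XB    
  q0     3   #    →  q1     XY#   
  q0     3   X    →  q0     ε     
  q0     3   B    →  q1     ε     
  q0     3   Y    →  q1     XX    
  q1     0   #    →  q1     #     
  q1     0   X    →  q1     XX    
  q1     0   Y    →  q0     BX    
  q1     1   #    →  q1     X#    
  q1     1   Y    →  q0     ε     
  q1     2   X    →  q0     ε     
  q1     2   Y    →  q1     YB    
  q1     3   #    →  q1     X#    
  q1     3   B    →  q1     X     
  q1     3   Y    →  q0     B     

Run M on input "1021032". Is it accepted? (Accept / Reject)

(q0, 1021032, #) ⊢ (q0, 021032, X#) ⊢ (q1, 21032, XX#) ⊢ (q0, 1032, X#) ⊢ (q1, 032, YY#) ⊢ (q0, 32, BXY#) ⊢ (q1, 2, XY#) ⊢ (q0, ε, Y#)
All input consumed; state q0 ∈ F.

Accept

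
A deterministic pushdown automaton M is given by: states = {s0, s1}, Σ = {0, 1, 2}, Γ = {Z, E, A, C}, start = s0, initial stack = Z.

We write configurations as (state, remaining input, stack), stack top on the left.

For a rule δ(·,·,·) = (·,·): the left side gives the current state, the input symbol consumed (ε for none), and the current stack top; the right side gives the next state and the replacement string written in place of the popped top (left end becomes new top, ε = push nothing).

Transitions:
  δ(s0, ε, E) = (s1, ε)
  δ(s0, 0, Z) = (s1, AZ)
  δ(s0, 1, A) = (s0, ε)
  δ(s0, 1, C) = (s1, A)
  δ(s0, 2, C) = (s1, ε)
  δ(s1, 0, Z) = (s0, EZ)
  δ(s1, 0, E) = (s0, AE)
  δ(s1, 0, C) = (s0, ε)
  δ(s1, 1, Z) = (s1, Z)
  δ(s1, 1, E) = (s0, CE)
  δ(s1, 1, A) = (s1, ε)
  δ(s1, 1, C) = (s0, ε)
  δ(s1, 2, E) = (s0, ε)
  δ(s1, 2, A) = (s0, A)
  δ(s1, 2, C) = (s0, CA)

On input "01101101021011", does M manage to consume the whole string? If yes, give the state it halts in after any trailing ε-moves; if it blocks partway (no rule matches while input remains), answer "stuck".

(s0, 01101101021011, Z)
  read 0, top Z: go to s1, push AZ → (s1, 1101101021011, AZ)
  read 1, top A: go to s1, push ε → (s1, 101101021011, Z)
  read 1, top Z: go to s1, push Z → (s1, 01101021011, Z)
  read 0, top Z: go to s0, push EZ → (s0, 1101021011, EZ)
  ε-move, top E: go to s1, push ε → (s1, 1101021011, Z)
  read 1, top Z: go to s1, push Z → (s1, 101021011, Z)
  read 1, top Z: go to s1, push Z → (s1, 01021011, Z)
  read 0, top Z: go to s0, push EZ → (s0, 1021011, EZ)
  ε-move, top E: go to s1, push ε → (s1, 1021011, Z)
  read 1, top Z: go to s1, push Z → (s1, 021011, Z)
  read 0, top Z: go to s0, push EZ → (s0, 21011, EZ)
  ε-move, top E: go to s1, push ε → (s1, 21011, Z)
No transition for (s1, 2, top Z); M blocks with input 21011 remaining.

stuck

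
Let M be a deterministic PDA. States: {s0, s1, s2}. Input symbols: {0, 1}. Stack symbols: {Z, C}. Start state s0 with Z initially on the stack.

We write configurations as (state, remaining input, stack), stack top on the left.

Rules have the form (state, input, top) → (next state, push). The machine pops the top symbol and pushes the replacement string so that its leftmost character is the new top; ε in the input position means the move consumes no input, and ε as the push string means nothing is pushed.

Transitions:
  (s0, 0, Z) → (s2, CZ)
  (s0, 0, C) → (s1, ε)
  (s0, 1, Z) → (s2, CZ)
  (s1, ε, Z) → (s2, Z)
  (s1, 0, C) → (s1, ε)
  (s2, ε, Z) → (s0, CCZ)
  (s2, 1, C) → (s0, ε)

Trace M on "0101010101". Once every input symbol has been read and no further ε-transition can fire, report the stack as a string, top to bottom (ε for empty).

(s0, 0101010101, Z)
  read 0, top Z: go to s2, push CZ → (s2, 101010101, CZ)
  read 1, top C: go to s0, push ε → (s0, 01010101, Z)
  read 0, top Z: go to s2, push CZ → (s2, 1010101, CZ)
  read 1, top C: go to s0, push ε → (s0, 010101, Z)
  read 0, top Z: go to s2, push CZ → (s2, 10101, CZ)
  read 1, top C: go to s0, push ε → (s0, 0101, Z)
  read 0, top Z: go to s2, push CZ → (s2, 101, CZ)
  read 1, top C: go to s0, push ε → (s0, 01, Z)
  read 0, top Z: go to s2, push CZ → (s2, 1, CZ)
  read 1, top C: go to s0, push ε → (s0, ε, Z)
All input consumed in state s0 with stack Z.

Z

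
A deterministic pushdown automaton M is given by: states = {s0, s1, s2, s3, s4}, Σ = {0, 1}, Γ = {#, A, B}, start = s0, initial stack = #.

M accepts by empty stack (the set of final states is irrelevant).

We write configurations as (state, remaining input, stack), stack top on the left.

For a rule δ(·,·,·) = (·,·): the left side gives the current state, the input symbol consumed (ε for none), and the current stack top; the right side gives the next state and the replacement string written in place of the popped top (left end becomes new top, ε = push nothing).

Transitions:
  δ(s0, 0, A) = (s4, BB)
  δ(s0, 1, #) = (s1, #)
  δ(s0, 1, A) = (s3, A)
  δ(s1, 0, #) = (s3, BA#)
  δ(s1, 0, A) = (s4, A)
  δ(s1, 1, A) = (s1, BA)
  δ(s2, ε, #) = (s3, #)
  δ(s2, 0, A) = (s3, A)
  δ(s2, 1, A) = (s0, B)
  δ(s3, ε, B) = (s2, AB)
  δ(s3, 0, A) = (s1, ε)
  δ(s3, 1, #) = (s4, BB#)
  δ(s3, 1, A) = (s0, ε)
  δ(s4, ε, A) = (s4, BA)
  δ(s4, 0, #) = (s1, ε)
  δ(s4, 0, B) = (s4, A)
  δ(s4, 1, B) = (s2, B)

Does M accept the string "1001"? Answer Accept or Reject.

Reject

(s0, 1001, #) ⊢ (s1, 001, #) ⊢ (s3, 01, BA#) ⊢ (s2, 01, ABA#) ⊢ (s3, 1, ABA#) ⊢ (s0, ε, BA#)
All input consumed; stack is BA#, not empty, and no further ε-move applies.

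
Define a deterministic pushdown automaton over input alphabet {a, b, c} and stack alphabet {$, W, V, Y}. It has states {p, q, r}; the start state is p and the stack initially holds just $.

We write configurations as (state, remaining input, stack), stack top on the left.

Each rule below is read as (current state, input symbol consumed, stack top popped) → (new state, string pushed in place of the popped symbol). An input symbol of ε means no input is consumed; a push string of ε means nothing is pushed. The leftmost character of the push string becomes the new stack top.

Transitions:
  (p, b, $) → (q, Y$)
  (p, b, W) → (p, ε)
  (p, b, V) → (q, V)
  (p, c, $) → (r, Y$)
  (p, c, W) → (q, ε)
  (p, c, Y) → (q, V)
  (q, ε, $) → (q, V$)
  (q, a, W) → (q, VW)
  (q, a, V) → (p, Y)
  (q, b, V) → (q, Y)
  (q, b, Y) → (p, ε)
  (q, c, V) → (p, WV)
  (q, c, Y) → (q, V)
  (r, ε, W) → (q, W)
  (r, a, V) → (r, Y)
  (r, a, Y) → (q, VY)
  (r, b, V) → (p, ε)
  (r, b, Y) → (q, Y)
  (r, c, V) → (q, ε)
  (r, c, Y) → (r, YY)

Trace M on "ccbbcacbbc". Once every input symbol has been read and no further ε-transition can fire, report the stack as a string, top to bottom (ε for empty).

(p, ccbbcacbbc, $)
  read c, top $: go to r, push Y$ → (r, cbbcacbbc, Y$)
  read c, top Y: go to r, push YY → (r, bbcacbbc, YY$)
  read b, top Y: go to q, push Y → (q, bcacbbc, YY$)
  read b, top Y: go to p, push ε → (p, cacbbc, Y$)
  read c, top Y: go to q, push V → (q, acbbc, V$)
  read a, top V: go to p, push Y → (p, cbbc, Y$)
  read c, top Y: go to q, push V → (q, bbc, V$)
  read b, top V: go to q, push Y → (q, bc, Y$)
  read b, top Y: go to p, push ε → (p, c, $)
  read c, top $: go to r, push Y$ → (r, ε, Y$)
All input consumed in state r with stack Y$.

Y$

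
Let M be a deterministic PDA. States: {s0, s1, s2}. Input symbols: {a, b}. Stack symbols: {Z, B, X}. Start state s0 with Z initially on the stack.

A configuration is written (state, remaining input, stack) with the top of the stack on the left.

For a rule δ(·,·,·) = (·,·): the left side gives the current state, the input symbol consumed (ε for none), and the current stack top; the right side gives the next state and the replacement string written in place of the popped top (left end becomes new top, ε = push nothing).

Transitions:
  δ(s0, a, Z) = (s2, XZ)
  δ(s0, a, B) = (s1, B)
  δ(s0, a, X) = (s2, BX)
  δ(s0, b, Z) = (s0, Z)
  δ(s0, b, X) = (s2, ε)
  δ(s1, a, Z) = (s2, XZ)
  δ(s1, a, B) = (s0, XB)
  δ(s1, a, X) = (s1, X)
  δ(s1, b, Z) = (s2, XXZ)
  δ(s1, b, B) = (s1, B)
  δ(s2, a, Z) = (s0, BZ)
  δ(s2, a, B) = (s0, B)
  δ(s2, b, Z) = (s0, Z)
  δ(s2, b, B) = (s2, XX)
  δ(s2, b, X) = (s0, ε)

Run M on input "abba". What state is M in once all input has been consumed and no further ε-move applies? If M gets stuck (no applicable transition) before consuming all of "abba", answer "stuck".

(s0, abba, Z) ⊢ (s2, bba, XZ) ⊢ (s0, ba, Z) ⊢ (s0, a, Z) ⊢ (s2, ε, XZ)
All input consumed; M is in state s2.

s2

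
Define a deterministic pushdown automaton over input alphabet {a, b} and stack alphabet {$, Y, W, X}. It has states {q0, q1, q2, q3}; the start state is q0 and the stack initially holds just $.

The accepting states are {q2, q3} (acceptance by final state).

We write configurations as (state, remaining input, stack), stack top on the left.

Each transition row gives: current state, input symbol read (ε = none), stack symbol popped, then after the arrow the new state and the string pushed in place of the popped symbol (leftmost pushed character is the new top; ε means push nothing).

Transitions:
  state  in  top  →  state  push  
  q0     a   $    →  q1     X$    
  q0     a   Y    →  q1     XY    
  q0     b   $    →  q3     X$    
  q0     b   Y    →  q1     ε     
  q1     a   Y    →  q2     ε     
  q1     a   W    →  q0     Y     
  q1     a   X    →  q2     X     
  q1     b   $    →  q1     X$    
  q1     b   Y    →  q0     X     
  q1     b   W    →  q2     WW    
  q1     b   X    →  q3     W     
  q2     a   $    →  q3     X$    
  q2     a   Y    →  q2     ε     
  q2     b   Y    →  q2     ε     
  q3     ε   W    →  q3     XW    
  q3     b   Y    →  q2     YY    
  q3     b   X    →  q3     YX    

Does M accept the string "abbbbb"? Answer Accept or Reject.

(q0, abbbbb, $) ⊢ (q1, bbbbb, X$) ⊢ (q3, bbbb, W$) ⊢ (q3, bbbb, XW$) ⊢ (q3, bbb, YXW$) ⊢ (q2, bb, YYXW$) ⊢ (q2, b, YXW$) ⊢ (q2, ε, XW$)
All input consumed; state q2 ∈ F.

Accept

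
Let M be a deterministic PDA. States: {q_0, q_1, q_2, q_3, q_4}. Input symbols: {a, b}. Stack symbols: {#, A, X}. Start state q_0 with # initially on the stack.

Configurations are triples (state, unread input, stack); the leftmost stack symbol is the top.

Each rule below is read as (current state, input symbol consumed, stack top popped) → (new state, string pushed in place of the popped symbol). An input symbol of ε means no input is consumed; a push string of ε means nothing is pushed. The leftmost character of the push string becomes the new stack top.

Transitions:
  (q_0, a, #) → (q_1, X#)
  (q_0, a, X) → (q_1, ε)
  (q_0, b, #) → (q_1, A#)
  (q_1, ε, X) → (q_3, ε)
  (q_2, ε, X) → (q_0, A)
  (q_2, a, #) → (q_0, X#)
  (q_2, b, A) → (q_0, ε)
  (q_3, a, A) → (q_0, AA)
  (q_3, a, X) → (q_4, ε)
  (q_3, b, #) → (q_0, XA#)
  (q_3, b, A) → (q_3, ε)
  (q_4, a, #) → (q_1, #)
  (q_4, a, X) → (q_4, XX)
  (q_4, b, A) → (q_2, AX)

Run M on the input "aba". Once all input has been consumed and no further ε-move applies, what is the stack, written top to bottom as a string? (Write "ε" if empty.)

A#

(q_0, aba, #)
  read a, top #: go to q_1, push X# → (q_1, ba, X#)
  ε-move, top X: go to q_3, push ε → (q_3, ba, #)
  read b, top #: go to q_0, push XA# → (q_0, a, XA#)
  read a, top X: go to q_1, push ε → (q_1, ε, A#)
All input consumed in state q_1 with stack A#.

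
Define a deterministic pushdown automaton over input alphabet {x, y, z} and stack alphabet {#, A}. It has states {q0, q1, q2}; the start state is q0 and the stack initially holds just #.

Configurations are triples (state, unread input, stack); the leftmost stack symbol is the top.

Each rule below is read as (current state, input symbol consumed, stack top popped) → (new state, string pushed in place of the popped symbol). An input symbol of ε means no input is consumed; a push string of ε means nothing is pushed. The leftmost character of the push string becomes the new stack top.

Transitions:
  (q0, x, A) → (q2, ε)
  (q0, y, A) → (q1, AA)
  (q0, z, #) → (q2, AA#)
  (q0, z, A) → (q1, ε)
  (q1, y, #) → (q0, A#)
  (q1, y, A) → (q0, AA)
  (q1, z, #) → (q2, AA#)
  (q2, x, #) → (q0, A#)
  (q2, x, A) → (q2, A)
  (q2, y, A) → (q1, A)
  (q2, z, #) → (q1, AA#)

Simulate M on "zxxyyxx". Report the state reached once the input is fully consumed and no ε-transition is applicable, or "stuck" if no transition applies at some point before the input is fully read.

(q0, zxxyyxx, #) ⊢ (q2, xxyyxx, AA#) ⊢ (q2, xyyxx, AA#) ⊢ (q2, yyxx, AA#) ⊢ (q1, yxx, AA#) ⊢ (q0, xx, AAA#) ⊢ (q2, x, AA#) ⊢ (q2, ε, AA#)
All input consumed; M is in state q2.

q2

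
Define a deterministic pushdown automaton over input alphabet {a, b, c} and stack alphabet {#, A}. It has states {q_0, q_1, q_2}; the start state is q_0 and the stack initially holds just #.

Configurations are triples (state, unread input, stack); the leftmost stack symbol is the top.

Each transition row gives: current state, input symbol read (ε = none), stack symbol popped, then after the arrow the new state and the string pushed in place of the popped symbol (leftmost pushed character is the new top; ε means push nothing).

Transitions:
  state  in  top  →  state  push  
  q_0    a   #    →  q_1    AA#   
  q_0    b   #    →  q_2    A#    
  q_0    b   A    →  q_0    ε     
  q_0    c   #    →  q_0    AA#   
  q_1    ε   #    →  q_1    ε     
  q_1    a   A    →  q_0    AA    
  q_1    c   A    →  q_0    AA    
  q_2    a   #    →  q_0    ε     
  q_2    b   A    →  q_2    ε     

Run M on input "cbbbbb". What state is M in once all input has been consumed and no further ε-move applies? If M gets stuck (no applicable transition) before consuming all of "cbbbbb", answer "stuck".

(q_0, cbbbbb, #)
  read c, top #: go to q_0, push AA# → (q_0, bbbbb, AA#)
  read b, top A: go to q_0, push ε → (q_0, bbbb, A#)
  read b, top A: go to q_0, push ε → (q_0, bbb, #)
  read b, top #: go to q_2, push A# → (q_2, bb, A#)
  read b, top A: go to q_2, push ε → (q_2, b, #)
No transition for (q_2, b, top #); M blocks with input b remaining.

stuck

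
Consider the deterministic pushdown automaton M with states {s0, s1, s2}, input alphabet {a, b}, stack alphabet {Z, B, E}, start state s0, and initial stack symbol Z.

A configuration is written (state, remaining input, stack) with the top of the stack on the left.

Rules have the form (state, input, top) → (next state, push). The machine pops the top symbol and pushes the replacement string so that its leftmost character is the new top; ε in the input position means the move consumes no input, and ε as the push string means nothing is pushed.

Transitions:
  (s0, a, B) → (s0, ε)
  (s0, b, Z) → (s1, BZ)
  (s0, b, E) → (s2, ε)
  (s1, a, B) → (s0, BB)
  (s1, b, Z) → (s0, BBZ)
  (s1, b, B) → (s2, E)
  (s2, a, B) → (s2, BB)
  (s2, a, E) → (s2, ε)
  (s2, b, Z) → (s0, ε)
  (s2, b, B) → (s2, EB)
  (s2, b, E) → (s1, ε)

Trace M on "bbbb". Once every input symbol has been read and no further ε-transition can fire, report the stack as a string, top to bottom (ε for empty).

(s0, bbbb, Z)
  read b, top Z: go to s1, push BZ → (s1, bbb, BZ)
  read b, top B: go to s2, push E → (s2, bb, EZ)
  read b, top E: go to s1, push ε → (s1, b, Z)
  read b, top Z: go to s0, push BBZ → (s0, ε, BBZ)
All input consumed in state s0 with stack BBZ.

BBZ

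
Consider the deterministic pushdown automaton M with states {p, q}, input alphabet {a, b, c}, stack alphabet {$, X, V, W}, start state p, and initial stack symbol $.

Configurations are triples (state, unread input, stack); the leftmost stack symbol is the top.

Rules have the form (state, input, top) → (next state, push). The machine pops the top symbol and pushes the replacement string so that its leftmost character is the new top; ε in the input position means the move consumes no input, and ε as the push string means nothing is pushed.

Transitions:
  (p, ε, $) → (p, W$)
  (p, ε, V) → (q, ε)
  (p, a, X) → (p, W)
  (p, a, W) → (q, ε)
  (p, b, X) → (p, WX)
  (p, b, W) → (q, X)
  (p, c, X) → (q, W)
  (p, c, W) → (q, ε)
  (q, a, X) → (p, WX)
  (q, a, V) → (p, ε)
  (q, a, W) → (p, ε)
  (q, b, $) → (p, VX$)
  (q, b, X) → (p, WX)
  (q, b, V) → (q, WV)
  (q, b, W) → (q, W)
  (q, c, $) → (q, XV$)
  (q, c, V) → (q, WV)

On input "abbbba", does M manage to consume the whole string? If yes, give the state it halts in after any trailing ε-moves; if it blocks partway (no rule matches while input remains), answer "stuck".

(p, abbbba, $)
  ε-move, top $: go to p, push W$ → (p, abbbba, W$)
  read a, top W: go to q, push ε → (q, bbbba, $)
  read b, top $: go to p, push VX$ → (p, bbba, VX$)
  ε-move, top V: go to q, push ε → (q, bbba, X$)
  read b, top X: go to p, push WX → (p, bba, WX$)
  read b, top W: go to q, push X → (q, ba, XX$)
  read b, top X: go to p, push WX → (p, a, WXX$)
  read a, top W: go to q, push ε → (q, ε, XX$)
All input consumed; M is in state q.

q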